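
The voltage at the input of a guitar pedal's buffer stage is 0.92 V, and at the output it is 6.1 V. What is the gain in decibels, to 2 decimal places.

16.43 dB

For a voltage ratio, dB = 20·log₁₀(V₂/V₁).
20·log₁₀(6.1/0.92) = 20·log₁₀(6.630) = 16.43 dB.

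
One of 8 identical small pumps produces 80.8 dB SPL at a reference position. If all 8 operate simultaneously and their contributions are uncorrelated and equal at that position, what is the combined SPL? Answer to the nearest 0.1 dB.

8 equal incoherent sources raise the level by 10·log₁₀(8) = 9.03 dB.
L_total = 80.8 + 9.03 = 89.8 dB SPL.

89.8 dB SPL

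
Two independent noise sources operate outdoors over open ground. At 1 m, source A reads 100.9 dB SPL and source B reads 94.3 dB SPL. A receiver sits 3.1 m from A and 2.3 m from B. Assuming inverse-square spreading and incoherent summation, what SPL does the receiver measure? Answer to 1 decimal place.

92.5 dB SPL

At the listener: L_A = 100.9 − 20·log₁₀(3.1) = 91.07 dB; L_B = 94.3 − 20·log₁₀(2.3) = 87.07 dB.
Combined: 10·log₁₀(10^(91.07/10)+10^(87.07/10)) = 92.5 dB SPL.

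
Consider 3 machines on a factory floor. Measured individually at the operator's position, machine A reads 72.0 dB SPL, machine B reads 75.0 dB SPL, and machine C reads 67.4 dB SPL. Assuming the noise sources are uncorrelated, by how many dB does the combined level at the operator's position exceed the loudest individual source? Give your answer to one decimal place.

2.2 dB

Add the sources as powers (linear), then convert back to dB:
L_total = 10·log₁₀(10^(72.0/10) + 10^(75.0/10) + 10^(67.4/10)) = 77.24 dB SPL.
Excess over the loudest (75.0 dB): 77.24 − 75.0 = 2.2 dB.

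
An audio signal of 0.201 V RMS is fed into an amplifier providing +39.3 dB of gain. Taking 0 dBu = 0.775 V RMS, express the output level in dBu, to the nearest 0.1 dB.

+27.6 dBu

Input level: 20·log₁₀(0.201/0.775) = -11.72 dBu.
Output: -11.72 + 39.3 = +27.6 dBu.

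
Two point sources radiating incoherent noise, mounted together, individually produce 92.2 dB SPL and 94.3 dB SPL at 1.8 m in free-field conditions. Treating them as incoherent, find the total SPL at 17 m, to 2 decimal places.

Combined at 1.8 m: 10·log₁₀(10^(92.2/10)+10^(94.3/10)) = 96.386 dB SPL.
Then apply −20·log₁₀(17/1.8) = -19.504 dB → 76.88 dB SPL.

76.88 dB SPL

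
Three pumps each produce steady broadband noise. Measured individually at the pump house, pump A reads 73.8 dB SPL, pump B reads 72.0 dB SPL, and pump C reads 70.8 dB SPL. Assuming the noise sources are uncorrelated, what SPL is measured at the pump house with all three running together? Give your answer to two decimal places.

Add the sources as powers (linear), then convert back to dB:
L_total = 10·log₁₀(10^(73.8/10) + 10^(72.0/10) + 10^(70.8/10)) = 10·log₁₀(51860000) = 77.15 dB SPL.

77.15 dB SPL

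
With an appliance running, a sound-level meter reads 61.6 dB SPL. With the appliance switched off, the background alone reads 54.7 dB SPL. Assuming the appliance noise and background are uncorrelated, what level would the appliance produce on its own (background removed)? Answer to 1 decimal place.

60.6 dB SPL

Subtract intensities: L_src = 10·log₁₀(10^(L_total/10) − 10^(L_bg/10)).
L_src = 10·log₁₀(10^(61.6/10) − 10^(54.7/10)) = 10·log₁₀(1150000) = 60.6 dB SPL.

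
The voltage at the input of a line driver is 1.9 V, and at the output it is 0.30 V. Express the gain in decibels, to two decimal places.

Voltage is an amplitude quantity, so gain = 20·log₁₀(V_out/V_in).
20·log₁₀(0.30/1.9) = 20·log₁₀(0.1579) = -16.03 dB.

-16.03 dB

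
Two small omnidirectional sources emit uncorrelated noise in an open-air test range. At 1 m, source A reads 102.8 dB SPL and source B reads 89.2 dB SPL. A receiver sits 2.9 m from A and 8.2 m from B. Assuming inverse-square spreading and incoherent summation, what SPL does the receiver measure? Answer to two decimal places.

At the listener: L_A = 102.8 − 20·log₁₀(2.9) = 93.552 dB; L_B = 89.2 − 20·log₁₀(8.2) = 70.924 dB.
Combined: 10·log₁₀(10^(93.552/10)+10^(70.924/10)) = 93.58 dB SPL.

93.58 dB SPL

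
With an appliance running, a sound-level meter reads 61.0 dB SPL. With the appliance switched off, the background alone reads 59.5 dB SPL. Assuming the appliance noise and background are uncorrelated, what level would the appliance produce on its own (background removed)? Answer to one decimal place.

55.7 dB SPL

Background correction is a power subtraction:
L_src = 10·log₁₀(10^(61.0/10) − 10^(59.5/10)) = 10·log₁₀(367700) = 55.7 dB SPL.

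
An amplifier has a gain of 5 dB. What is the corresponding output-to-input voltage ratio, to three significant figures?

1.78

Voltage ratio = 10^(dB/20).
10^(5/20) = 10^(0.2500) = 1.78.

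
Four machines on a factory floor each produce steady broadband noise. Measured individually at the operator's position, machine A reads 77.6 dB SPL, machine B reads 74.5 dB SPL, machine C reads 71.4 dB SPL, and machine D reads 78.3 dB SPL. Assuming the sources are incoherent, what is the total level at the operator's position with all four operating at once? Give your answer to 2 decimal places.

Add the sources as powers (linear), then convert back to dB:
L_total = 10·log₁₀(10^(77.6/10) + 10^(74.5/10) + 10^(71.4/10) + 10^(78.3/10)) = 10·log₁₀(167100000) = 82.23 dB SPL.

82.23 dB SPL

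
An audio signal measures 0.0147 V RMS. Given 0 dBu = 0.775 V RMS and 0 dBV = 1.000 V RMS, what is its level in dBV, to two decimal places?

dBV = 20·log₁₀(V / 1.000 V).
20·log₁₀(0.0147/1.000) = -36.65 dBV.

-36.65 dBV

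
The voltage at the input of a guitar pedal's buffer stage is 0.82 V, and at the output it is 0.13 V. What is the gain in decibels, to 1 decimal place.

For a voltage ratio, dB = 20·log₁₀(V₂/V₁).
20·log₁₀(0.13/0.82) = 20·log₁₀(0.1585) = -16.0 dB.

-16.0 dB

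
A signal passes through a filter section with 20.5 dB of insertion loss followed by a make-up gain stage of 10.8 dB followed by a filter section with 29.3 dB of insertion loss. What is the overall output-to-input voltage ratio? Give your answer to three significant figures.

0.0112

Net gain = (−20.5) + 10.8 + (−29.3) = -39.0 dB.
Voltage ratio = 10^(-39.0/20) = 0.0112.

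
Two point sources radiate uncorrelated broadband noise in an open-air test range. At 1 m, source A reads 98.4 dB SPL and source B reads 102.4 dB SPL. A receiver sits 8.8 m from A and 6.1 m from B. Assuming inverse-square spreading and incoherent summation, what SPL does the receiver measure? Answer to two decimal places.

87.45 dB SPL

At the listener: L_A = 98.4 − 20·log₁₀(8.8) = 79.510 dB; L_B = 102.4 − 20·log₁₀(6.1) = 86.693 dB.
Combined: 10·log₁₀(10^(79.510/10)+10^(86.693/10)) = 87.45 dB SPL.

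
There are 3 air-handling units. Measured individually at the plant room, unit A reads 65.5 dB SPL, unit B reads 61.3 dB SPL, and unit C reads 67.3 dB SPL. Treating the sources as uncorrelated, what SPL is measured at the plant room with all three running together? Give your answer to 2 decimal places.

70.11 dB SPL

Add the sources as powers (linear), then convert back to dB:
L_total = 10·log₁₀(10^(65.5/10) + 10^(61.3/10) + 10^(67.3/10)) = 10·log₁₀(10270000) = 70.11 dB SPL.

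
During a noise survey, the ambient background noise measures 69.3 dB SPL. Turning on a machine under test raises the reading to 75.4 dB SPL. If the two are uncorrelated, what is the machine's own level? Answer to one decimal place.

74.2 dB SPL

Background correction is a power subtraction:
L_src = 10·log₁₀(10^(75.4/10) − 10^(69.3/10)) = 10·log₁₀(26160000) = 74.2 dB SPL.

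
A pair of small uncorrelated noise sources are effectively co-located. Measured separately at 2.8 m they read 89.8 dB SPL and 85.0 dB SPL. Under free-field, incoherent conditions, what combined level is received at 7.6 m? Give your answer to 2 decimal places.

Combined at 2.8 m: 10·log₁₀(10^(89.8/10)+10^(85.0/10)) = 91.042 dB SPL.
Then apply −20·log₁₀(7.6/2.8) = -8.673 dB → 82.37 dB SPL.

82.37 dB SPL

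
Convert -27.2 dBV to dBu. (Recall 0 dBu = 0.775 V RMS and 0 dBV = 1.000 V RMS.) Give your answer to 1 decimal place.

-25.0 dBu

The offset between the scales is 20·log₁₀(0.775/1.000) = −2.214 dB.
So dBu = -27.2 + 2.214 = -25.0 dBu.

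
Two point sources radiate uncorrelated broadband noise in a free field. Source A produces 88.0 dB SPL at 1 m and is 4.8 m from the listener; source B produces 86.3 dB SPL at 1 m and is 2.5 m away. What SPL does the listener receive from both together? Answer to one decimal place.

At the listener: L_A = 88.0 − 20·log₁₀(4.8) = 74.38 dB; L_B = 86.3 − 20·log₁₀(2.5) = 78.34 dB.
Combined: 10·log₁₀(10^(74.38/10)+10^(78.34/10)) = 79.8 dB SPL.

79.8 dB SPL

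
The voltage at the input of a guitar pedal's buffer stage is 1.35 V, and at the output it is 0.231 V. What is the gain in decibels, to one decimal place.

For a voltage ratio, dB = 20·log₁₀(V₂/V₁).
20·log₁₀(0.231/1.35) = 20·log₁₀(0.1711) = -15.3 dB.

-15.3 dB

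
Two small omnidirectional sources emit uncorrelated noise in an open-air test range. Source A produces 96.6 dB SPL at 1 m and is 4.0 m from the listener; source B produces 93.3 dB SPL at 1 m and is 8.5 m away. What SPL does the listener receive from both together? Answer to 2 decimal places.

84.99 dB SPL

At the listener: L_A = 96.6 − 20·log₁₀(4.0) = 84.559 dB; L_B = 93.3 − 20·log₁₀(8.5) = 74.712 dB.
Combined: 10·log₁₀(10^(84.559/10)+10^(74.712/10)) = 84.99 dB SPL.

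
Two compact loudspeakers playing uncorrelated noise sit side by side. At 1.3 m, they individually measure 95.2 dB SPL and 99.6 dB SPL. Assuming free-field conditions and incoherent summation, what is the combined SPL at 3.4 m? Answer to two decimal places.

92.59 dB SPL

Combined at 1.3 m: 10·log₁₀(10^(95.2/10)+10^(99.6/10)) = 100.945 dB SPL.
Then apply −20·log₁₀(3.4/1.3) = -8.351 dB → 92.59 dB SPL.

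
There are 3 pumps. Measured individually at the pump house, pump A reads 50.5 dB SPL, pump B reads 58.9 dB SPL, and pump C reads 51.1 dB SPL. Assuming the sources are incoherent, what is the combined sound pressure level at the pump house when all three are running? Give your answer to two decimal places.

Incoherent sources sum as intensities:
L_total = 10·log₁₀(10^(50.5/10) + 10^(58.9/10) + 10^(51.1/10)) = 10·log₁₀(1017000) = 60.07 dB SPL.

60.07 dB SPL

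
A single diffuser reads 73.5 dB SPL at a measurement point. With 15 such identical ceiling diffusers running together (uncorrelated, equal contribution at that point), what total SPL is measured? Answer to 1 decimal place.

85.3 dB SPL

15 equal incoherent sources raise the level by 10·log₁₀(15) = 11.76 dB.
L_total = 73.5 + 11.76 = 85.3 dB SPL.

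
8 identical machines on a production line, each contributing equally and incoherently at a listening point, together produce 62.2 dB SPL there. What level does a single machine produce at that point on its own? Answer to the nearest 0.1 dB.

8 equal incoherent sources add 10·log₁₀(8) = 9.03 dB over one source.
L_one = 62.2 − 9.03 = 53.2 dB SPL.

53.2 dB SPL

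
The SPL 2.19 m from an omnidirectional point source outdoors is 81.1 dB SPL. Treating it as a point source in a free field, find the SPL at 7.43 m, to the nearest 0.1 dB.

For a point source in a free field, ΔL = −20·log₁₀(d₂/d₁).
ΔL = −20·log₁₀(7.43/2.19) = -10.61 dB, so L₂ = 81.1 + (-10.61) = 70.5 dB SPL.

70.5 dB SPL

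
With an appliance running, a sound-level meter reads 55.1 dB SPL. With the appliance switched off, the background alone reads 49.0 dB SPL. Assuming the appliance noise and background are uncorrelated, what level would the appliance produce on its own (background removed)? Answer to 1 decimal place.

Subtract intensities: L_src = 10·log₁₀(10^(L_total/10) − 10^(L_bg/10)).
L_src = 10·log₁₀(10^(55.1/10) − 10^(49.0/10)) = 10·log₁₀(244200) = 53.9 dB SPL.

53.9 dB SPL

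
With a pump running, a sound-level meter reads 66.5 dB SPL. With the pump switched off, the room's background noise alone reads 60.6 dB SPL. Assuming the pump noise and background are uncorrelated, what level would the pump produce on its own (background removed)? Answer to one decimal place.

65.2 dB SPL

Subtract intensities: L_src = 10·log₁₀(10^(L_total/10) − 10^(L_bg/10)).
L_src = 10·log₁₀(10^(66.5/10) − 10^(60.6/10)) = 10·log₁₀(3319000) = 65.2 dB SPL.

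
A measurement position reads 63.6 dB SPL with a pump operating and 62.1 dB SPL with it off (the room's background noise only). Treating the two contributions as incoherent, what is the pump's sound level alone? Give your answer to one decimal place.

58.3 dB SPL

Background correction is a power subtraction:
L_src = 10·log₁₀(10^(63.6/10) − 10^(62.1/10)) = 10·log₁₀(669100) = 58.3 dB SPL.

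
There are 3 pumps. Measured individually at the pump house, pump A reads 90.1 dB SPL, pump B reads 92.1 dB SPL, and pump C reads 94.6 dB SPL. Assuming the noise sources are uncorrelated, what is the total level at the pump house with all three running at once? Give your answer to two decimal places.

Add the sources as powers (linear), then convert back to dB:
L_total = 10·log₁₀(10^(90.1/10) + 10^(92.1/10) + 10^(94.6/10)) = 10·log₁₀(5529000000) = 97.43 dB SPL.

97.43 dB SPL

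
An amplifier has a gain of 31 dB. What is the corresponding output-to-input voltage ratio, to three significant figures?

35.5

Voltage ratio = 10^(dB/20).
10^(31/20) = 10^(1.550) = 35.5.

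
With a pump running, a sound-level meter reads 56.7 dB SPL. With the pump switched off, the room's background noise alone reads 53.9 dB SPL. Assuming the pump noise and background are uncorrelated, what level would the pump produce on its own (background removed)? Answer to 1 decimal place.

Subtract intensities: L_src = 10·log₁₀(10^(L_total/10) − 10^(L_bg/10)).
L_src = 10·log₁₀(10^(56.7/10) − 10^(53.9/10)) = 10·log₁₀(222300) = 53.5 dB SPL.

53.5 dB SPL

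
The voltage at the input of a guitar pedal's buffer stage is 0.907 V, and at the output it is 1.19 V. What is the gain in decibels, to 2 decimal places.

2.36 dB

Voltage is an amplitude quantity, so gain = 20·log₁₀(V_out/V_in).
20·log₁₀(1.19/0.907) = 20·log₁₀(1.312) = 2.36 dB.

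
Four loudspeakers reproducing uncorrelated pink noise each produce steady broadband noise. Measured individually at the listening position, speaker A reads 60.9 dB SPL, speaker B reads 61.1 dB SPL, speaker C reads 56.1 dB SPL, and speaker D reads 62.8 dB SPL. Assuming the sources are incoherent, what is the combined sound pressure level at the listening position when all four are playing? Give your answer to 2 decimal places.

66.84 dB SPL

Uncorrelated sources add in intensity (power), not in dB.
L_total = 10·log₁₀(10^(60.9/10) + 10^(61.1/10) + 10^(56.1/10) + 10^(62.8/10)) = 10·log₁₀(4831000) = 66.84 dB SPL.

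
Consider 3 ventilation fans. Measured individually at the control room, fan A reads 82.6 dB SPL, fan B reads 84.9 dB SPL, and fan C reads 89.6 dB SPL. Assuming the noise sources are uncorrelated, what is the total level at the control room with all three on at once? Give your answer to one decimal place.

91.5 dB SPL

Add the sources as powers (linear), then convert back to dB:
L_total = 10·log₁₀(10^(82.6/10) + 10^(84.9/10) + 10^(89.6/10)) = 10·log₁₀(1403000000) = 91.5 dB SPL.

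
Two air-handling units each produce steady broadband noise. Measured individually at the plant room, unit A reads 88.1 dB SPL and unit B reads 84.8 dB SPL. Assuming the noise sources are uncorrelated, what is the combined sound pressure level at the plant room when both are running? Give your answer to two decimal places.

89.77 dB SPL

Add the sources as powers (linear), then convert back to dB:
L_total = 10·log₁₀(10^(88.1/10) + 10^(84.8/10)) = 10·log₁₀(947600000) = 89.77 dB SPL.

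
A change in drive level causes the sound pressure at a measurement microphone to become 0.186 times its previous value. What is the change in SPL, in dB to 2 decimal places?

-14.61 dB

Sound pressure is an amplitude quantity: ΔL = 20·log₁₀(p₂/p₁).
20·log₁₀(0.186) = -14.61 dB.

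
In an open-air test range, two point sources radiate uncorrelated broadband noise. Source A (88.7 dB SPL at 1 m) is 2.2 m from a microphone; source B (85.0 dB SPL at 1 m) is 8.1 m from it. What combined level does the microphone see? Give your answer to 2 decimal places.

At the listener: L_A = 88.7 − 20·log₁₀(2.2) = 81.852 dB; L_B = 85.0 − 20·log₁₀(8.1) = 66.830 dB.
Combined: 10·log₁₀(10^(81.852/10)+10^(66.830/10)) = 81.99 dB SPL.

81.99 dB SPL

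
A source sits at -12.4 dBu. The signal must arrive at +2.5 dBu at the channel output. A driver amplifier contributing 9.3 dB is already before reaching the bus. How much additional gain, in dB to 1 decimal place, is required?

The required make-up gain is the shortfall in the dB sum.
G = +2.5 − (-12.4) − 9.3 = 5.6 dB.

5.6 dB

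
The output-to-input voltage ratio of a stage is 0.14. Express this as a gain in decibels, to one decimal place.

Voltage ratio → dB uses the 20·log₁₀ form:
20·log₁₀(0.14) = -17.1 dB.

-17.1 dB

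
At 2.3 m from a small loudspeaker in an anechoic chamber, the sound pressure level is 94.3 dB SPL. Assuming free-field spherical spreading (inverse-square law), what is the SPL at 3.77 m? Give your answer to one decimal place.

Free-field point source: level drops by 20·log₁₀ of the distance ratio.
ΔL = −20·log₁₀(3.77/2.3) = -4.29 dB, so L₂ = 94.3 + (-4.29) = 90.0 dB SPL.

90.0 dB SPL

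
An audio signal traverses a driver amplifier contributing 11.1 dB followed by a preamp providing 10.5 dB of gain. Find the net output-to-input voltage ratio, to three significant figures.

Net gain = 11.1 + 10.5 = 21.6 dB.
Voltage ratio = 10^(21.6/20) = 12.0.

12.0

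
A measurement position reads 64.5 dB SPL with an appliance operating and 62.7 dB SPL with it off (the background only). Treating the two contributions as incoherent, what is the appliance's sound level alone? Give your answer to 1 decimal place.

Background correction is a power subtraction:
L_src = 10·log₁₀(10^(64.5/10) − 10^(62.7/10)) = 10·log₁₀(956300) = 59.8 dB SPL.

59.8 dB SPL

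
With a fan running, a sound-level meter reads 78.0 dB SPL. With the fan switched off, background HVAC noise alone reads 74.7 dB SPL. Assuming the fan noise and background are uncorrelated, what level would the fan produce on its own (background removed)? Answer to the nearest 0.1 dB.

75.3 dB SPL

Subtract intensities: L_src = 10·log₁₀(10^(L_total/10) − 10^(L_bg/10)).
L_src = 10·log₁₀(10^(78.0/10) − 10^(74.7/10)) = 10·log₁₀(33580000) = 75.3 dB SPL.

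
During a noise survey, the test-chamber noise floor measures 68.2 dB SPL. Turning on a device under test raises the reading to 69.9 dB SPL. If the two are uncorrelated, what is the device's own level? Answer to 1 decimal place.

65.0 dB SPL

Background correction is a power subtraction:
L_src = 10·log₁₀(10^(69.9/10) − 10^(68.2/10)) = 10·log₁₀(3165000) = 65.0 dB SPL.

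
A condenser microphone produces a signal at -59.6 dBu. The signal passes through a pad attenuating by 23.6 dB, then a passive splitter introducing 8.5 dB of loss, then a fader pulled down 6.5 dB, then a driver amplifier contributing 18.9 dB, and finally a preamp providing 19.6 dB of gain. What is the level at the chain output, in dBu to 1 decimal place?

-59.7 dBu

Gain stages sum in dB:
-59.6 − 23.6 − 8.5 − 6.5 + 18.9 + 19.6 = -59.7 dBu.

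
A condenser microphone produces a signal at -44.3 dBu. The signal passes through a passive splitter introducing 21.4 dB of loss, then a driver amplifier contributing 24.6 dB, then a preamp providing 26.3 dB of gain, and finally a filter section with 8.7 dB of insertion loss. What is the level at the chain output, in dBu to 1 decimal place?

In dB, series stages simply add:
-44.3 − 21.4 + 24.6 + 26.3 − 8.7 = -23.5 dBu.

-23.5 dBu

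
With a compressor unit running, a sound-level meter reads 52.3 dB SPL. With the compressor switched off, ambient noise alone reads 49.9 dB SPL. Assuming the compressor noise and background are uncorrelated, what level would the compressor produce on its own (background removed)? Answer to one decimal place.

48.6 dB SPL

Subtract intensities: L_src = 10·log₁₀(10^(L_total/10) − 10^(L_bg/10)).
L_src = 10·log₁₀(10^(52.3/10) − 10^(49.9/10)) = 10·log₁₀(72100) = 48.6 dB SPL.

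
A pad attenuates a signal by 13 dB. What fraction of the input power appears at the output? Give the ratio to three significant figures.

0.0501

Power ratio = 10^(dB/10).
10^(-13/10) = 10^(-1.300) = 0.0501.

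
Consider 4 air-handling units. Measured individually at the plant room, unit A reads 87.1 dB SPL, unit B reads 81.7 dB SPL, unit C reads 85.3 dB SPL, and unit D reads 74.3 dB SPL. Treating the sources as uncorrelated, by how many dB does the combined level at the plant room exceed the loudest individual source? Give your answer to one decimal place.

Incoherent sources sum as intensities:
L_total = 10·log₁₀(10^(87.1/10) + 10^(81.7/10) + 10^(85.3/10) + 10^(74.3/10)) = 90.11 dB SPL.
Excess over the loudest (87.1 dB): 90.11 − 87.1 = 3.0 dB.

3.0 dB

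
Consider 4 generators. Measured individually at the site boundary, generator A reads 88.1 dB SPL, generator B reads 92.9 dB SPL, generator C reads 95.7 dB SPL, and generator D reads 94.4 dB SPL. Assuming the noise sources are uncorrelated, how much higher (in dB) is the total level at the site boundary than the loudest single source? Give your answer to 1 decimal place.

3.9 dB

Uncorrelated sources add in intensity (power), not in dB.
L_total = 10·log₁₀(10^(88.1/10) + 10^(92.9/10) + 10^(95.7/10) + 10^(94.4/10)) = 99.57 dB SPL.
Excess over the loudest (95.7 dB): 99.57 − 95.7 = 3.9 dB.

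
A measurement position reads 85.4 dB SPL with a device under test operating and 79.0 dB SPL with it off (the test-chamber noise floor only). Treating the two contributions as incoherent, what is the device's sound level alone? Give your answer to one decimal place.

Remove the background by subtracting linear intensities:
L_src = 10·log₁₀(10^(85.4/10) − 10^(79.0/10)) = 10·log₁₀(267300000) = 84.3 dB SPL.

84.3 dB SPL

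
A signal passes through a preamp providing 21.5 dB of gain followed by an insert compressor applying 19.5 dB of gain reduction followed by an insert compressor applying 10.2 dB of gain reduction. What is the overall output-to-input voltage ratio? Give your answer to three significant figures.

Net gain = 21.5 + (−19.5) + (−10.2) = -8.2 dB.
Voltage ratio = 10^(-8.2/20) = 0.389.

0.389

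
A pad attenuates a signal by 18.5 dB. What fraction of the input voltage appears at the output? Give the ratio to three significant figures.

0.119

Voltage ratio = 10^(dB/20).
10^(-18.5/20) = 10^(-0.9250) = 0.119.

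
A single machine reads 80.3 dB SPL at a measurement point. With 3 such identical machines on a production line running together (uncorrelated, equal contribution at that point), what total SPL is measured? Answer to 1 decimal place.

3 equal incoherent sources raise the level by 10·log₁₀(3) = 4.77 dB.
L_total = 80.3 + 4.77 = 85.1 dB SPL.

85.1 dB SPL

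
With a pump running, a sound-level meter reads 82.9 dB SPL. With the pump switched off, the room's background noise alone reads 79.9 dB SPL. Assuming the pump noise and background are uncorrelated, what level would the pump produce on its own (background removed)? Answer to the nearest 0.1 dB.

79.9 dB SPL

Remove the background by subtracting linear intensities:
L_src = 10·log₁₀(10^(82.9/10) − 10^(79.9/10)) = 10·log₁₀(97260000) = 79.9 dB SPL.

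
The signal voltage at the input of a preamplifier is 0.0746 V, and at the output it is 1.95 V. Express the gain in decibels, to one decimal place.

Voltage ratio → dB uses the 20·log₁₀ form:
20·log₁₀(1.95/0.0746) = 20·log₁₀(26.14) = 28.3 dB.

28.3 dB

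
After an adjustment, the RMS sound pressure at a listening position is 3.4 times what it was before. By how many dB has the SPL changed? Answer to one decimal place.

Sound pressure is an amplitude quantity: ΔL = 20·log₁₀(p₂/p₁).
20·log₁₀(3.4) = 10.6 dB.

10.6 dB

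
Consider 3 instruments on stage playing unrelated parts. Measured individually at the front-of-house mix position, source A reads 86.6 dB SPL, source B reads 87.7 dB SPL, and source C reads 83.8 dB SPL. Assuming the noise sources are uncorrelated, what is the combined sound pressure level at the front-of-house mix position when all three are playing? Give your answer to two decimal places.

91.09 dB SPL

Incoherent sources sum as intensities:
L_total = 10·log₁₀(10^(86.6/10) + 10^(87.7/10) + 10^(83.8/10)) = 10·log₁₀(1286000000) = 91.09 dB SPL.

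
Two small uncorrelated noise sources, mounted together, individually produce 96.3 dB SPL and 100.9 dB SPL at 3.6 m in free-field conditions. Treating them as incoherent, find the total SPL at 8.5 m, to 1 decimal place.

94.7 dB SPL

Combined at 3.6 m: 10·log₁₀(10^(96.3/10)+10^(100.9/10)) = 102.19 dB SPL.
Then apply −20·log₁₀(8.5/3.6) = -7.46 dB → 94.7 dB SPL.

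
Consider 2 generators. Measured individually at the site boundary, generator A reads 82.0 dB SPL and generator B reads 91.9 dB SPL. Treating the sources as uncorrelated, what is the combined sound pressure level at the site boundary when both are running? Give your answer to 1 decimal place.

Uncorrelated sources add in intensity (power), not in dB.
L_total = 10·log₁₀(10^(82.0/10) + 10^(91.9/10)) = 10·log₁₀(1707000000) = 92.3 dB SPL.

92.3 dB SPL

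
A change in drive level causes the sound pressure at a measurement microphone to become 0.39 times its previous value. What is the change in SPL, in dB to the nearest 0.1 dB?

SPL change from a pressure ratio uses the 20·log₁₀ form:
20·log₁₀(0.39) = -8.2 dB.

-8.2 dB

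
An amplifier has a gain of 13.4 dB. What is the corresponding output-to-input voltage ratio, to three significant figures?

Voltage ratio = 10^(dB/20).
10^(13.4/20) = 10^(0.6700) = 4.68.

4.68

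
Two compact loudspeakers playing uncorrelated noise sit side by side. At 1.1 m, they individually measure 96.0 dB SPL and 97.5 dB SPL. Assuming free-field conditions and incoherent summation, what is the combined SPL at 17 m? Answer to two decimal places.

Combined at 1.1 m: 10·log₁₀(10^(96.0/10)+10^(97.5/10)) = 99.825 dB SPL.
Then apply −20·log₁₀(17/1.1) = -23.781 dB → 76.04 dB SPL.

76.04 dB SPL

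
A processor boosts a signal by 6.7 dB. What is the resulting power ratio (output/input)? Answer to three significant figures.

Power ratio = 10^(dB/10).
10^(6.7/10) = 10^(0.6700) = 4.68.

4.68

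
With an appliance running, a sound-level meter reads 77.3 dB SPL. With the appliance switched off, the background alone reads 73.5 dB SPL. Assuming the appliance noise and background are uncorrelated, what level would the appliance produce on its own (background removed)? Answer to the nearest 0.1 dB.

Background correction is a power subtraction:
L_src = 10·log₁₀(10^(77.3/10) − 10^(73.5/10)) = 10·log₁₀(31320000) = 75.0 dB SPL.

75.0 dB SPL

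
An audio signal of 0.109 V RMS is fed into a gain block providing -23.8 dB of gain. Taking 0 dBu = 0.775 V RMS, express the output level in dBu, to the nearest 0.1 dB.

Input level: 20·log₁₀(0.109/0.775) = -17.04 dBu.
Output: -17.04 − 23.8 = -40.8 dBu.

-40.8 dBu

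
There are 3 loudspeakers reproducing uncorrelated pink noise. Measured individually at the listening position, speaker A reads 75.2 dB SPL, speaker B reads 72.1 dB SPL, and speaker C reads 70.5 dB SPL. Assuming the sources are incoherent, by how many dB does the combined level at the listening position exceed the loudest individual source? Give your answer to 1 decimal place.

Add the sources as powers (linear), then convert back to dB:
L_total = 10·log₁₀(10^(75.2/10) + 10^(72.1/10) + 10^(70.5/10)) = 77.82 dB SPL.
Excess over the loudest (75.2 dB): 77.82 − 75.2 = 2.6 dB.

2.6 dB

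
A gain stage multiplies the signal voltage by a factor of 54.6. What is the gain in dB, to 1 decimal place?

For a voltage ratio, dB = 20·log₁₀(V₂/V₁).
20·log₁₀(54.6) = 34.7 dB.

34.7 dB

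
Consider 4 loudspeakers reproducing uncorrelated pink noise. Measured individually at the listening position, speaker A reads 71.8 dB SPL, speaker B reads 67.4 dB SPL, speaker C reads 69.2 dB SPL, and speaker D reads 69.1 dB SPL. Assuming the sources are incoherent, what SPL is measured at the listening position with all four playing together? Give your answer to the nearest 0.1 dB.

75.7 dB SPL

Uncorrelated sources add in intensity (power), not in dB.
L_total = 10·log₁₀(10^(71.8/10) + 10^(67.4/10) + 10^(69.2/10) + 10^(69.1/10)) = 10·log₁₀(37080000) = 75.7 dB SPL.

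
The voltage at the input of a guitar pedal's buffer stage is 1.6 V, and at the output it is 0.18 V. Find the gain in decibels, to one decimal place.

-19.0 dB

For a voltage ratio, dB = 20·log₁₀(V₂/V₁).
20·log₁₀(0.18/1.6) = 20·log₁₀(0.1125) = -19.0 dB.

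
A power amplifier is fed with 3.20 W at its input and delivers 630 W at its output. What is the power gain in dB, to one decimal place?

22.9 dB

Power is a power quantity, so gain = 10·log₁₀(P_out/P_in).
10·log₁₀(630/3.20) = 10·log₁₀(196.9) = 22.9 dB.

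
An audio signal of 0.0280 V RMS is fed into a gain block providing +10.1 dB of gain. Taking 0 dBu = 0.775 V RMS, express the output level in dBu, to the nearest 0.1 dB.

Input level: 20·log₁₀(0.0280/0.775) = -28.84 dBu.
Output: -28.84 + 10.1 = -18.7 dBu.

-18.7 dBu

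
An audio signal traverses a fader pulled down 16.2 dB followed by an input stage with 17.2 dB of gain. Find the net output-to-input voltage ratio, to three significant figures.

1.12

Net gain = (−16.2) + 17.2 = 1.0 dB.
Voltage ratio = 10^(1.0/20) = 1.12.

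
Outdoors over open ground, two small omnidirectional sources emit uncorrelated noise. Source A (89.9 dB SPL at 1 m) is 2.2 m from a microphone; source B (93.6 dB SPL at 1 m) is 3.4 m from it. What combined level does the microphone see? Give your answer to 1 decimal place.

86.0 dB SPL

At the listener: L_A = 89.9 − 20·log₁₀(2.2) = 83.05 dB; L_B = 93.6 − 20·log₁₀(3.4) = 82.97 dB.
Combined: 10·log₁₀(10^(83.05/10)+10^(82.97/10)) = 86.0 dB SPL.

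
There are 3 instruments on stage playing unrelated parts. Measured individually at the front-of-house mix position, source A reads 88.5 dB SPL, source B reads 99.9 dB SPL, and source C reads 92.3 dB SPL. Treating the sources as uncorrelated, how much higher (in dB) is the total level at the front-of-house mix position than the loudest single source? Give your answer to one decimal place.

Uncorrelated sources add in intensity (power), not in dB.
L_total = 10·log₁₀(10^(88.5/10) + 10^(99.9/10) + 10^(92.3/10)) = 100.86 dB SPL.
Excess over the loudest (99.9 dB): 100.86 − 99.9 = 1.0 dB.

1.0 dB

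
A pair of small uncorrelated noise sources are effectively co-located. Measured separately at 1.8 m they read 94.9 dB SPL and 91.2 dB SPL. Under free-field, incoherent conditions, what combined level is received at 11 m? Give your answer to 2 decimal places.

Combined at 1.8 m: 10·log₁₀(10^(94.9/10)+10^(91.2/10)) = 96.443 dB SPL.
Then apply −20·log₁₀(11/1.8) = -15.722 dB → 80.72 dB SPL.

80.72 dB SPL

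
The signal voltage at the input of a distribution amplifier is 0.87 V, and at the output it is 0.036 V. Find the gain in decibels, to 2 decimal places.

Voltage ratio → dB uses the 20·log₁₀ form:
20·log₁₀(0.036/0.87) = 20·log₁₀(0.04138) = -27.66 dB.

-27.66 dB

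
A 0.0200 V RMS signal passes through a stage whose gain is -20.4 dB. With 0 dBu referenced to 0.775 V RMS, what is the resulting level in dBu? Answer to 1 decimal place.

Input level: 20·log₁₀(0.0200/0.775) = -31.77 dBu.
Output: -31.77 − 20.4 = -52.2 dBu.

-52.2 dBu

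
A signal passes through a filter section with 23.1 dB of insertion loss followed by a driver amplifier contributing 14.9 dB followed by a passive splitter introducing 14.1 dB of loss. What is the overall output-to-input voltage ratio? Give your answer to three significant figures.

0.0767

Net gain = (−23.1) + 14.9 + (−14.1) = -22.3 dB.
Voltage ratio = 10^(-22.3/20) = 0.0767.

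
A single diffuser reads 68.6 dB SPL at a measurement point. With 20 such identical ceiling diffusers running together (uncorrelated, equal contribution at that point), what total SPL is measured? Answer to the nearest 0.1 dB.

81.6 dB SPL

20 equal incoherent sources raise the level by 10·log₁₀(20) = 13.01 dB.
L_total = 68.6 + 13.01 = 81.6 dB SPL.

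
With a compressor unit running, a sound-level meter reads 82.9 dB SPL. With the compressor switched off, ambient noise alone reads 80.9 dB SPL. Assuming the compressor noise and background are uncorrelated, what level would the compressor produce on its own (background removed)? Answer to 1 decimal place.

78.6 dB SPL

Remove the background by subtracting linear intensities:
L_src = 10·log₁₀(10^(82.9/10) − 10^(80.9/10)) = 10·log₁₀(71960000) = 78.6 dB SPL.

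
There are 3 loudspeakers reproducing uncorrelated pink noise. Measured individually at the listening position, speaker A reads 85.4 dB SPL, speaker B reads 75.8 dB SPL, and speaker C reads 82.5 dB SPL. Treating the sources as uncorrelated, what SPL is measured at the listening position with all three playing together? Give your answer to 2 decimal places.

Incoherent sources sum as intensities:
L_total = 10·log₁₀(10^(85.4/10) + 10^(75.8/10) + 10^(82.5/10)) = 10·log₁₀(562600000) = 87.50 dB SPL.

87.50 dB SPL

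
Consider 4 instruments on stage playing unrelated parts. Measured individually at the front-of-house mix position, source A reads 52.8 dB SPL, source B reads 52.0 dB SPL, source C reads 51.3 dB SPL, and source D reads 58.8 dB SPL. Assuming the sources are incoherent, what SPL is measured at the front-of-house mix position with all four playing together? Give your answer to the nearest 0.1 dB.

Incoherent sources sum as intensities:
L_total = 10·log₁₀(10^(52.8/10) + 10^(52.0/10) + 10^(51.3/10) + 10^(58.8/10)) = 10·log₁₀(1243000) = 60.9 dB SPL.

60.9 dB SPL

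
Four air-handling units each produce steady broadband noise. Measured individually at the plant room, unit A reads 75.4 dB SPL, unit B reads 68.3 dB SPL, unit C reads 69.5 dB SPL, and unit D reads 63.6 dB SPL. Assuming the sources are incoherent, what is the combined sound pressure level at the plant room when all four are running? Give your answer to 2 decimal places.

77.21 dB SPL

Add the sources as powers (linear), then convert back to dB:
L_total = 10·log₁₀(10^(75.4/10) + 10^(68.3/10) + 10^(69.5/10) + 10^(63.6/10)) = 10·log₁₀(52640000) = 77.21 dB SPL.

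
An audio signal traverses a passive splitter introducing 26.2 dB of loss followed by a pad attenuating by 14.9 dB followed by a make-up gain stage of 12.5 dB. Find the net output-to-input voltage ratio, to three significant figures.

0.0372

Net gain = (−26.2) + (−14.9) + 12.5 = -28.6 dB.
Voltage ratio = 10^(-28.6/20) = 0.0372.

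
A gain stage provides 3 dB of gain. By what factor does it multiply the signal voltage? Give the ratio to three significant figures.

1.41

Voltage ratio = 10^(dB/20).
10^(3/20) = 10^(0.1500) = 1.41.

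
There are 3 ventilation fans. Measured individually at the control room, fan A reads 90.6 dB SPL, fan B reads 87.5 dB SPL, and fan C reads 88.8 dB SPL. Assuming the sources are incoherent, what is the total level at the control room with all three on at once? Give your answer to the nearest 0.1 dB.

93.9 dB SPL

Incoherent sources sum as intensities:
L_total = 10·log₁₀(10^(90.6/10) + 10^(87.5/10) + 10^(88.8/10)) = 10·log₁₀(2469000000) = 93.9 dB SPL.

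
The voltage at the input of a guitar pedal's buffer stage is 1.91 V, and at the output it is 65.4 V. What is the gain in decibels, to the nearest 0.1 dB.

30.7 dB

Voltage is an amplitude quantity, so gain = 20·log₁₀(V_out/V_in).
20·log₁₀(65.4/1.91) = 20·log₁₀(34.24) = 30.7 dB.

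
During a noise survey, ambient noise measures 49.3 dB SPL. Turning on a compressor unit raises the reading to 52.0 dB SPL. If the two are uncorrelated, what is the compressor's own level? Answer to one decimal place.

Subtract intensities: L_src = 10·log₁₀(10^(L_total/10) − 10^(L_bg/10)).
L_src = 10·log₁₀(10^(52.0/10) − 10^(49.3/10)) = 10·log₁₀(73380) = 48.7 dB SPL.

48.7 dB SPL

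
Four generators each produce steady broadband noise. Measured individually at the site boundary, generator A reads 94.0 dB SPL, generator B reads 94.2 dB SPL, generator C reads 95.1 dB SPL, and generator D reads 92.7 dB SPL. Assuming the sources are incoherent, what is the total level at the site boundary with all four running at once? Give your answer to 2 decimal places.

100.10 dB SPL

Add the sources as powers (linear), then convert back to dB:
L_total = 10·log₁₀(10^(94.0/10) + 10^(94.2/10) + 10^(95.1/10) + 10^(92.7/10)) = 10·log₁₀(10240000000) = 100.10 dB SPL.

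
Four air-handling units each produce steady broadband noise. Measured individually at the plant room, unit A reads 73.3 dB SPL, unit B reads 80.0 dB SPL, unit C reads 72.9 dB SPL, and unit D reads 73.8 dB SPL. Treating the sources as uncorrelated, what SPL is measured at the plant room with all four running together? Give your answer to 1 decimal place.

Uncorrelated sources add in intensity (power), not in dB.
L_total = 10·log₁₀(10^(73.3/10) + 10^(80.0/10) + 10^(72.9/10) + 10^(73.8/10)) = 10·log₁₀(164900000) = 82.2 dB SPL.

82.2 dB SPL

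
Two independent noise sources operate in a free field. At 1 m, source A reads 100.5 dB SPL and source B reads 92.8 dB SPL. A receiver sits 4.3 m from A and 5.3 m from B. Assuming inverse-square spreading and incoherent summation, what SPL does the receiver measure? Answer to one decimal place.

88.3 dB SPL

At the listener: L_A = 100.5 − 20·log₁₀(4.3) = 87.83 dB; L_B = 92.8 − 20·log₁₀(5.3) = 78.31 dB.
Combined: 10·log₁₀(10^(87.83/10)+10^(78.31/10)) = 88.3 dB SPL.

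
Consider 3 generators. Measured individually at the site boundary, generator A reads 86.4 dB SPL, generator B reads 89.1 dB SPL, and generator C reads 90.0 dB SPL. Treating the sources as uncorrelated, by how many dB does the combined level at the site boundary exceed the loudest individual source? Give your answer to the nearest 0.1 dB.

Uncorrelated sources add in intensity (power), not in dB.
L_total = 10·log₁₀(10^(86.4/10) + 10^(89.1/10) + 10^(90.0/10)) = 93.52 dB SPL.
Excess over the loudest (90.0 dB): 93.52 − 90.0 = 3.5 dB.

3.5 dB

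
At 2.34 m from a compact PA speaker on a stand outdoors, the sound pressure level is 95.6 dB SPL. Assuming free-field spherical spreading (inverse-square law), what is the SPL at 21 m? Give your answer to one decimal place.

Free-field point source: level drops by 20·log₁₀ of the distance ratio.
ΔL = −20·log₁₀(21/2.34) = -19.06 dB, so L₂ = 95.6 + (-19.06) = 76.5 dB SPL.

76.5 dB SPL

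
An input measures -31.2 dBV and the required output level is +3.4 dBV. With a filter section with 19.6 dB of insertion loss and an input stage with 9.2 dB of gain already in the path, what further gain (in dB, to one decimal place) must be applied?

The required make-up gain is the shortfall in the dB sum.
G = +3.4 − (-31.2) + 19.6 − 9.2 = 45.0 dB.

45.0 dB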